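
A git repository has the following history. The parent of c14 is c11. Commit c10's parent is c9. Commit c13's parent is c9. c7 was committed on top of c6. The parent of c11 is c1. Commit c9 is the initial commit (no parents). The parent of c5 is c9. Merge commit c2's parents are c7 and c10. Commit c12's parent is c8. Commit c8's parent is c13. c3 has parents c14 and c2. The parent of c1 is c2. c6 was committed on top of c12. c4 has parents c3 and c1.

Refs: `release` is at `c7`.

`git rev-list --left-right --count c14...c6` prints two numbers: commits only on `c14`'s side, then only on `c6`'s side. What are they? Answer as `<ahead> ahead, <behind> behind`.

6 ahead, 0 behind

Reachable from c14: {c1, c10, c11, c12, c13, c14, c2, c6, c7, c8, c9}.
Reachable from c6: {c12, c13, c6, c8, c9}.
Only in c14's history (ahead): {c1, c10, c11, c14, c2, c7} — 6.
Only in c6's history (behind): {} — 0.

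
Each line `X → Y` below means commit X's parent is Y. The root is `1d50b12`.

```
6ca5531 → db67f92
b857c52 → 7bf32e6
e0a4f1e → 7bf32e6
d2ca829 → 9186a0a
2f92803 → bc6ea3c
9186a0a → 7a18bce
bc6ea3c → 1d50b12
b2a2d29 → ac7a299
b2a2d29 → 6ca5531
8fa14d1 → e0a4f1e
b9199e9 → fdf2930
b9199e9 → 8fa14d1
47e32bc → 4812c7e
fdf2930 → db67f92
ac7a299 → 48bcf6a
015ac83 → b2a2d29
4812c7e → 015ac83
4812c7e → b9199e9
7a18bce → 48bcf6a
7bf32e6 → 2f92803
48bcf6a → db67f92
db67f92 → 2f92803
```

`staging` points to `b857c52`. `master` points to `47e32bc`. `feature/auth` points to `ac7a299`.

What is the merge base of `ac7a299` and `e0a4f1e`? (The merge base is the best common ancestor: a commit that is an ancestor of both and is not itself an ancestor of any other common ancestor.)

Ancestors of ac7a299: {1d50b12, 2f92803, 48bcf6a, ac7a299, bc6ea3c, db67f92}.
Ancestors of e0a4f1e: {1d50b12, 2f92803, 7bf32e6, bc6ea3c, e0a4f1e}.
Common ancestors: {1d50b12, 2f92803, bc6ea3c}.
Among these, 2f92803 is not an ancestor of any other common ancestor — it is the merge base.

2f92803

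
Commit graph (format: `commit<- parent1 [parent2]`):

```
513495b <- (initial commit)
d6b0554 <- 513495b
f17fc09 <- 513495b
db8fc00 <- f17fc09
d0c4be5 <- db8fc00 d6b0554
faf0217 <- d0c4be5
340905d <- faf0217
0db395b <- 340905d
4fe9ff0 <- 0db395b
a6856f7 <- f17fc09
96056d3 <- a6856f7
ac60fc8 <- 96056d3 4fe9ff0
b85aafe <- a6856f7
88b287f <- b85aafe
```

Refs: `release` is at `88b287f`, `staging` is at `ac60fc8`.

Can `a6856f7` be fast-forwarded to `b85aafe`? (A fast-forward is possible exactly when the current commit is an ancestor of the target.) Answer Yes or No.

A fast-forward from a6856f7 to b85aafe is possible iff a6856f7 is an ancestor of b85aafe.
Ancestors of b85aafe: {513495b, a6856f7, b85aafe, f17fc09}.
a6856f7 is among them, so fast-forward is possible.

Yes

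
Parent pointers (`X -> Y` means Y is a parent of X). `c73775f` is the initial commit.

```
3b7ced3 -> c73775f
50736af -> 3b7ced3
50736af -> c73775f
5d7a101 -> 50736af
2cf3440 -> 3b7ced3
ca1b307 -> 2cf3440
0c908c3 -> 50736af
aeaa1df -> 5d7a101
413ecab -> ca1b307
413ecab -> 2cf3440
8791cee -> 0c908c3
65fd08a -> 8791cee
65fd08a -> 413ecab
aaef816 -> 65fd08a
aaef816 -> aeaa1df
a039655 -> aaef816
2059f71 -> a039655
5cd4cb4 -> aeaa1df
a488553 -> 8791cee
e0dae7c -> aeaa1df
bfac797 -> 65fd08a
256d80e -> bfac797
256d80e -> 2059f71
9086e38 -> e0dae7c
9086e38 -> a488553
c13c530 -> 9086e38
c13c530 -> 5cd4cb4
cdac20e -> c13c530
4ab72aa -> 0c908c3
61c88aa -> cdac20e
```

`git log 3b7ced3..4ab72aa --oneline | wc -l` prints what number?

3

Reachable from 4ab72aa: {0c908c3, 3b7ced3, 4ab72aa, 50736af, c73775f}.
Reachable from 3b7ced3: {3b7ced3, c73775f}.
In 4ab72aa's history but not 3b7ced3's: {0c908c3, 4ab72aa, 50736af} — 3 commits.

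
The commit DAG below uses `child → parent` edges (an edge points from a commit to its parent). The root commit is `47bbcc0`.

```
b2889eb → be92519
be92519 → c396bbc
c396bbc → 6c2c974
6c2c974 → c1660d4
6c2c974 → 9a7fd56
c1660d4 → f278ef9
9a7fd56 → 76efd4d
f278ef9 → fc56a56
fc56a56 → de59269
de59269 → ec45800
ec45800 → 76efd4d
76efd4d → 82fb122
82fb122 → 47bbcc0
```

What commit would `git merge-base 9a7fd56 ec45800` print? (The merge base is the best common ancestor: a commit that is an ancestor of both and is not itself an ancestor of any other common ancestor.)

76efd4d

Ancestors of 9a7fd56: {47bbcc0, 76efd4d, 82fb122, 9a7fd56}.
Ancestors of ec45800: {47bbcc0, 76efd4d, 82fb122, ec45800}.
Common ancestors: {47bbcc0, 76efd4d, 82fb122}.
Among these, 76efd4d is not an ancestor of any other common ancestor — it is the merge base.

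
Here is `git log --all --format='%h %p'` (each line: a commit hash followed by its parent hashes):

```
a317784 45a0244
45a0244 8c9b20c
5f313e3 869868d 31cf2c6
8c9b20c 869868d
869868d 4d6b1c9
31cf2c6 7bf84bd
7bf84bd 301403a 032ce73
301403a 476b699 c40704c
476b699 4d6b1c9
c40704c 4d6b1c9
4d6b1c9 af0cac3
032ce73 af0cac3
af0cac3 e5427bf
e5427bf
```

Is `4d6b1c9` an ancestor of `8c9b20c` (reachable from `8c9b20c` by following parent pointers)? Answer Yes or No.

Yes

Ancestors of 8c9b20c (commits reachable by following parents): {4d6b1c9, 869868d, 8c9b20c, af0cac3, e5427bf}.
4d6b1c9 is in that set, so it is an ancestor of 8c9b20c.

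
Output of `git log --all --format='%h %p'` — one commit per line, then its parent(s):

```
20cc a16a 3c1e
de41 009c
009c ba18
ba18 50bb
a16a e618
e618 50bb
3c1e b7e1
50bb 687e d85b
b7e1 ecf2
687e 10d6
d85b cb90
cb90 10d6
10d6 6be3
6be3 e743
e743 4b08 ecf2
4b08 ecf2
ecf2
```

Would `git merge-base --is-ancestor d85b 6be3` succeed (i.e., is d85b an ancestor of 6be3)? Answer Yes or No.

Ancestors of 6be3: {4b08, 6be3, e743, ecf2}.
d85b is not in that set, so it is not an ancestor of 6be3.

No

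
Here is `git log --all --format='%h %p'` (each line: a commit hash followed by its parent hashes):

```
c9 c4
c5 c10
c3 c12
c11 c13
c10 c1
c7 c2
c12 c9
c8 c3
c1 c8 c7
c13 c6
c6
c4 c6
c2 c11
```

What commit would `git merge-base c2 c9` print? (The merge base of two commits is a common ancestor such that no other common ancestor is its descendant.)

Ancestors of c2: {c11, c13, c2, c6}.
Ancestors of c9: {c4, c6, c9}.
Common ancestors: {c6}.
The only common ancestor is c6, so it is the merge base.

c6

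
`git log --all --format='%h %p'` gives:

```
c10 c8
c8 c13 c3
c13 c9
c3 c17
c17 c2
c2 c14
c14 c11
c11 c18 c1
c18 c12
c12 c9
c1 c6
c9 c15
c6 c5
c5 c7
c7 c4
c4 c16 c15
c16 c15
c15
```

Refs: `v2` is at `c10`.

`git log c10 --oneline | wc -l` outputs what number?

Walking parent pointers from c10: reachable set = {c1, c10, c11, c12, c13, c14, c15, c16, c17, c18, c2, c3, c4, c5, c6, c7, c8, c9}.
That is 18 commits.

18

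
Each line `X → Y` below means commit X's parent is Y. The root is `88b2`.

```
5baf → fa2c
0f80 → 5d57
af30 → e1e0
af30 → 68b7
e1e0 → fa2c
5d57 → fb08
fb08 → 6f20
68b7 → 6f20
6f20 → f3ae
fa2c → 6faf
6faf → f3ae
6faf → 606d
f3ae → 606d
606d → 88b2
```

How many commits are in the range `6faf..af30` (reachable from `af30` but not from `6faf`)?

Reachable from af30: {606d, 68b7, 6f20, 6faf, 88b2, af30, e1e0, f3ae, fa2c}.
Reachable from 6faf: {606d, 6faf, 88b2, f3ae}.
In af30's history but not 6faf's: {68b7, 6f20, af30, e1e0, fa2c} — 5 commits.

5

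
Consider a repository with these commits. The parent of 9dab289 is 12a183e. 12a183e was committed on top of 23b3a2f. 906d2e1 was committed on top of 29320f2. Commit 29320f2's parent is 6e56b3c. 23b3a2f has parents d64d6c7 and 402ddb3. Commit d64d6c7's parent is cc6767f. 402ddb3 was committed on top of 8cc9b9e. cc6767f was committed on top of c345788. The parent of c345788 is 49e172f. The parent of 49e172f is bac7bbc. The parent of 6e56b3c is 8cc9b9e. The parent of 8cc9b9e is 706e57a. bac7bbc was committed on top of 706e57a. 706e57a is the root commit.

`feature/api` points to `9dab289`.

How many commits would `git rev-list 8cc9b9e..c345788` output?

3

Reachable from c345788: {49e172f, 706e57a, bac7bbc, c345788}.
Reachable from 8cc9b9e: {706e57a, 8cc9b9e}.
In c345788's history but not 8cc9b9e's: {49e172f, bac7bbc, c345788} — 3 commits.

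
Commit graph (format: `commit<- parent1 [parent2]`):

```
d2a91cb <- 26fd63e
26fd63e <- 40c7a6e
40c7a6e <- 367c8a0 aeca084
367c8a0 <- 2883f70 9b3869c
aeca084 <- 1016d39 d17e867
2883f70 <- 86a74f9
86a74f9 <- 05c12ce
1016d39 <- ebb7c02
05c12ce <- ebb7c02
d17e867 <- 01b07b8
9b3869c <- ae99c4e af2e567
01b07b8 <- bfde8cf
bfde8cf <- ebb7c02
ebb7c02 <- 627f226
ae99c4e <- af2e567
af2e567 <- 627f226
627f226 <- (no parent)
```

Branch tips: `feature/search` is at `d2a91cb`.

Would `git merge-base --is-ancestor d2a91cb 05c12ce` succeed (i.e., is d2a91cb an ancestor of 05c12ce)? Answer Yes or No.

Ancestors of 05c12ce: {05c12ce, 627f226, ebb7c02}.
d2a91cb is not in that set, so it is not an ancestor of 05c12ce.

No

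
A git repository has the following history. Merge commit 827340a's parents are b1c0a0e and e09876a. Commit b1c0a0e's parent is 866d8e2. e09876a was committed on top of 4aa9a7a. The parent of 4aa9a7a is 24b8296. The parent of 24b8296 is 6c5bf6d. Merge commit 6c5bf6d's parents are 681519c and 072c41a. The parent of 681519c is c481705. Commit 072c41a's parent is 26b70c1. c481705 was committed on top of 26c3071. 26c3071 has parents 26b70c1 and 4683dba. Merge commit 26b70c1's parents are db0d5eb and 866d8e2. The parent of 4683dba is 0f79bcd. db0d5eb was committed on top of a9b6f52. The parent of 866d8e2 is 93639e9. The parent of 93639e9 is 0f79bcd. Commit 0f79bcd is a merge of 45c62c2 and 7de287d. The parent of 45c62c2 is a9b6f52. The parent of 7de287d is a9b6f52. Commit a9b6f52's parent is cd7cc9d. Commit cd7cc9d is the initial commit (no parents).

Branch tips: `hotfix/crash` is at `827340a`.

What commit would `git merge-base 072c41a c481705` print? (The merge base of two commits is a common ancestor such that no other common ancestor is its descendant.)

Ancestors of 072c41a: {072c41a, 0f79bcd, 26b70c1, 45c62c2, 7de287d, 866d8e2, 93639e9, a9b6f52, cd7cc9d, db0d5eb}.
Ancestors of c481705: {0f79bcd, 26b70c1, 26c3071, 45c62c2, 4683dba, 7de287d, 866d8e2, 93639e9, a9b6f52, c481705, cd7cc9d, db0d5eb}.
Common ancestors: {0f79bcd, 26b70c1, 45c62c2, 7de287d, 866d8e2, 93639e9, a9b6f52, cd7cc9d, db0d5eb}.
Among these, 26b70c1 is not an ancestor of any other common ancestor — it is the merge base.

26b70c1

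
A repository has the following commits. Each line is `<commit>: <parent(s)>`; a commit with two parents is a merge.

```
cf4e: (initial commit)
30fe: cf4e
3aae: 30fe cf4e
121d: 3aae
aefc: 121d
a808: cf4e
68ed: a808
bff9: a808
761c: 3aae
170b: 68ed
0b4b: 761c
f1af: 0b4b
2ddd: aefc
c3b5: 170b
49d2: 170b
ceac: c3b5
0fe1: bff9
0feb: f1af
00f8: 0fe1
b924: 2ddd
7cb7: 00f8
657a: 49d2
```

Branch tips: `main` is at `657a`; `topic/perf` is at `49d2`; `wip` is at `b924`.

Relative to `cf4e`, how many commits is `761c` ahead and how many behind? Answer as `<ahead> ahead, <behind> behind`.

3 ahead, 0 behind

Reachable from 761c: {30fe, 3aae, 761c, cf4e}.
Reachable from cf4e: {cf4e}.
Only in 761c's history (ahead): {30fe, 3aae, 761c} — 3.
Only in cf4e's history (behind): {} — 0.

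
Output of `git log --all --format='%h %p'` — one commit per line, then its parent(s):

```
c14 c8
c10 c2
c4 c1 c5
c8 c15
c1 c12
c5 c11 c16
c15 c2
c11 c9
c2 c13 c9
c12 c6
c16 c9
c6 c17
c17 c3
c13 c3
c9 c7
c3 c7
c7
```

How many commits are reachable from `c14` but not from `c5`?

6

Reachable from c14: {c13, c14, c15, c2, c3, c7, c8, c9}.
Reachable from c5: {c11, c16, c5, c7, c9}.
In c14's history but not c5's: {c13, c14, c15, c2, c3, c8} — 6 commits.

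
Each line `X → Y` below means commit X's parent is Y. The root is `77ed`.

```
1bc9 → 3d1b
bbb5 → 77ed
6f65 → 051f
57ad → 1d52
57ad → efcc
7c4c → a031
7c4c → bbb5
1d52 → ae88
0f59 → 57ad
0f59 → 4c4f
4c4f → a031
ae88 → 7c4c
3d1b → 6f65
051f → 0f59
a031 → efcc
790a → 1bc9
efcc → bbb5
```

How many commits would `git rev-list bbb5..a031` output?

2

Reachable from a031: {77ed, a031, bbb5, efcc}.
Reachable from bbb5: {77ed, bbb5}.
In a031's history but not bbb5's: {a031, efcc} — 2 commits.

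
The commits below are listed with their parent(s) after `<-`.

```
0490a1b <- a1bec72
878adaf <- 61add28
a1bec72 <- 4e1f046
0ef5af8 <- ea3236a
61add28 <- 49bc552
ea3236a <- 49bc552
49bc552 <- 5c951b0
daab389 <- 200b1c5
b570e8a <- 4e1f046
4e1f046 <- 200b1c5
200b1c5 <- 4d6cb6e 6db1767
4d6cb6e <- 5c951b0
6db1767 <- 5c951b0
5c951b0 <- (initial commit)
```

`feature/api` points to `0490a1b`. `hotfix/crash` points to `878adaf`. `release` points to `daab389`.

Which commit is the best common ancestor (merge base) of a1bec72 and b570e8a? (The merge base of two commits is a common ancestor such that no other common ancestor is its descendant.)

Ancestors of a1bec72: {200b1c5, 4d6cb6e, 4e1f046, 5c951b0, 6db1767, a1bec72}.
Ancestors of b570e8a: {200b1c5, 4d6cb6e, 4e1f046, 5c951b0, 6db1767, b570e8a}.
Common ancestors: {200b1c5, 4d6cb6e, 4e1f046, 5c951b0, 6db1767}.
Among these, 4e1f046 is not an ancestor of any other common ancestor — it is the merge base.

4e1f046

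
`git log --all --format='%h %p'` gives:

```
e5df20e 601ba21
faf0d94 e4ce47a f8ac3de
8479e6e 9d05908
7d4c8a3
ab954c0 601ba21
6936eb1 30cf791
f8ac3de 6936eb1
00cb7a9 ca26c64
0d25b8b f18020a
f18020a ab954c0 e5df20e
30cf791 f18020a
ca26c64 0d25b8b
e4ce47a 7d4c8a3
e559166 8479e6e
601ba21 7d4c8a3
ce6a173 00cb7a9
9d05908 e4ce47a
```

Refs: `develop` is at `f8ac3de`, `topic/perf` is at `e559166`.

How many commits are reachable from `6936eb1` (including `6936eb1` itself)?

Walking parent pointers from 6936eb1: reachable set = {30cf791, 601ba21, 6936eb1, 7d4c8a3, ab954c0, e5df20e, f18020a}.
That is 7 commits.

7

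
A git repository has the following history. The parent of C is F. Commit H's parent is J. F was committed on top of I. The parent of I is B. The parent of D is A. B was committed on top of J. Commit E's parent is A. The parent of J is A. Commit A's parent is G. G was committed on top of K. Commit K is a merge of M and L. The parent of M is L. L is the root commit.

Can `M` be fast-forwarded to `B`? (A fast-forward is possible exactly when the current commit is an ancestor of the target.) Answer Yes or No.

Yes

A fast-forward from M to B is possible iff M is an ancestor of B.
Ancestors of B: {A, B, G, J, K, L, M}.
M is among them, so fast-forward is possible.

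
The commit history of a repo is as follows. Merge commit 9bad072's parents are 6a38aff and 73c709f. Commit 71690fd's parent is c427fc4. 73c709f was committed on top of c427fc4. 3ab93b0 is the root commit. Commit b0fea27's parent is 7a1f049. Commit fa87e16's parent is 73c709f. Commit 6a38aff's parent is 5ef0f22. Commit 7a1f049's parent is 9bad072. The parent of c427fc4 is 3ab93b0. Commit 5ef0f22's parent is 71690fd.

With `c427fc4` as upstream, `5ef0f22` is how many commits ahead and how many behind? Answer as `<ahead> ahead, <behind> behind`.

2 ahead, 0 behind

Reachable from 5ef0f22: {3ab93b0, 5ef0f22, 71690fd, c427fc4}.
Reachable from c427fc4: {3ab93b0, c427fc4}.
Only in 5ef0f22's history (ahead): {5ef0f22, 71690fd} — 2.
Only in c427fc4's history (behind): {} — 0.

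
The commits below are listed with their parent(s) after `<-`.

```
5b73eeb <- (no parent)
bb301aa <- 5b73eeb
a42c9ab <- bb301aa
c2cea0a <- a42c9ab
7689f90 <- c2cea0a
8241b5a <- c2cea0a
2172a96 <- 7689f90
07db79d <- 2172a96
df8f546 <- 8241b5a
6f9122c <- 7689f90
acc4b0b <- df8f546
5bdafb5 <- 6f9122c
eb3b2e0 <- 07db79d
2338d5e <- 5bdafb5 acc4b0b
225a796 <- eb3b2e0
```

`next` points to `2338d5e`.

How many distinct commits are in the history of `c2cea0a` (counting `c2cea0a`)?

Walking parent pointers from c2cea0a: reachable set = {5b73eeb, a42c9ab, bb301aa, c2cea0a}.
That is 4 commits.

4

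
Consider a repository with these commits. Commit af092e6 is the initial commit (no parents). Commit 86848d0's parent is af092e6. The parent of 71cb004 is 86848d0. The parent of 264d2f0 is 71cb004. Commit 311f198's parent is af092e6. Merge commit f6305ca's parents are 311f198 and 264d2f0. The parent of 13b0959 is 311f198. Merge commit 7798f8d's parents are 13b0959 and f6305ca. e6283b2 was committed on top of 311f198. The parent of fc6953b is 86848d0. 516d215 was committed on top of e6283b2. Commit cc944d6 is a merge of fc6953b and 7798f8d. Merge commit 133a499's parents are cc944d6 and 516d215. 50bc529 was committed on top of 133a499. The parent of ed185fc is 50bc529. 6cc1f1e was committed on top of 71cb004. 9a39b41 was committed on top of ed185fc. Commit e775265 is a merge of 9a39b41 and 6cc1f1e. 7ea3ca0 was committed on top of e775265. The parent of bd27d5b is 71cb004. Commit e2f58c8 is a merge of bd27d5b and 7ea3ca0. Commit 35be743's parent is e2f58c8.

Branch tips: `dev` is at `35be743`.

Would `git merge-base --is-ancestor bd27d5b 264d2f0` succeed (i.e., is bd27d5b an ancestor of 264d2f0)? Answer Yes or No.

Ancestors of 264d2f0: {264d2f0, 71cb004, 86848d0, af092e6}.
bd27d5b is not in that set, so it is not an ancestor of 264d2f0.

No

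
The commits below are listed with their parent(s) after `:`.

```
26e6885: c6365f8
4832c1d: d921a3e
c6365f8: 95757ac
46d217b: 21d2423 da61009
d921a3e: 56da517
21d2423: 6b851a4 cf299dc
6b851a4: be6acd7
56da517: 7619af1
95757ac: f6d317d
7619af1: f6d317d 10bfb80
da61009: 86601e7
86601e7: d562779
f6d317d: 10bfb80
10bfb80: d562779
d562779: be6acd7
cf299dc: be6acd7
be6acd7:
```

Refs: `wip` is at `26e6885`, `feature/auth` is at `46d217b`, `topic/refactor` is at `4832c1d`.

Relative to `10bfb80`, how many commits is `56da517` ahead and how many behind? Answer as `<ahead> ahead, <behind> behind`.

3 ahead, 0 behind

Reachable from 56da517: {10bfb80, 56da517, 7619af1, be6acd7, d562779, f6d317d}.
Reachable from 10bfb80: {10bfb80, be6acd7, d562779}.
Only in 56da517's history (ahead): {56da517, 7619af1, f6d317d} — 3.
Only in 10bfb80's history (behind): {} — 0.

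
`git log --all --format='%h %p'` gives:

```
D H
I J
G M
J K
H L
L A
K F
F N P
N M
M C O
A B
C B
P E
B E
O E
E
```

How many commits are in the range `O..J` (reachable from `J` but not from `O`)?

8

Reachable from J: {B, C, E, F, J, K, M, N, O, P}.
Reachable from O: {E, O}.
In J's history but not O's: {B, C, F, J, K, M, N, P} — 8 commits.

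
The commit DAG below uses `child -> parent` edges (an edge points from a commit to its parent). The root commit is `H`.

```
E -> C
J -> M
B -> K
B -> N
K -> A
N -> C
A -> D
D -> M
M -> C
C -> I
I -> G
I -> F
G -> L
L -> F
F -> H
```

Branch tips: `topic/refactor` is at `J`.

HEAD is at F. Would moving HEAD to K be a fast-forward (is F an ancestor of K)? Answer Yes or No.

Yes

A fast-forward from F to K is possible iff F is an ancestor of K.
Ancestors of K: {A, C, D, F, G, H, I, K, L, M}.
F is among them, so fast-forward is possible.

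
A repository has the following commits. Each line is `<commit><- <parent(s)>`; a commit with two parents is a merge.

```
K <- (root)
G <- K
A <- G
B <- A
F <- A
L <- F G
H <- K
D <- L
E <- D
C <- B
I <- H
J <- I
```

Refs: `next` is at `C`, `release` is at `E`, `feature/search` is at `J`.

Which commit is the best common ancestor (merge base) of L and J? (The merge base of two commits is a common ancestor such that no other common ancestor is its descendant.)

Ancestors of L: {A, F, G, K, L}.
Ancestors of J: {H, I, J, K}.
Common ancestors: {K}.
The only common ancestor is K, so it is the merge base.

K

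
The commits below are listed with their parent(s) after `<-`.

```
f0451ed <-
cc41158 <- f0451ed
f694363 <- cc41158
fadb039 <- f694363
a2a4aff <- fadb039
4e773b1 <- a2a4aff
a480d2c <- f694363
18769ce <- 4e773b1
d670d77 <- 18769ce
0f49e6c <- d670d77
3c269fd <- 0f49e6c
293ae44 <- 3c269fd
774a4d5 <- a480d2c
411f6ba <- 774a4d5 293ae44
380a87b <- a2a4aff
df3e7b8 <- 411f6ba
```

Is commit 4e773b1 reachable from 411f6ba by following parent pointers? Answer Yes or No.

Yes

Ancestors of 411f6ba (commits reachable by following parents): {0f49e6c, 18769ce, 293ae44, 3c269fd, 411f6ba, 4e773b1, 774a4d5, a2a4aff, a480d2c, cc41158, d670d77, f0451ed, f694363, fadb039}.
4e773b1 is in that set, so it is an ancestor of 411f6ba.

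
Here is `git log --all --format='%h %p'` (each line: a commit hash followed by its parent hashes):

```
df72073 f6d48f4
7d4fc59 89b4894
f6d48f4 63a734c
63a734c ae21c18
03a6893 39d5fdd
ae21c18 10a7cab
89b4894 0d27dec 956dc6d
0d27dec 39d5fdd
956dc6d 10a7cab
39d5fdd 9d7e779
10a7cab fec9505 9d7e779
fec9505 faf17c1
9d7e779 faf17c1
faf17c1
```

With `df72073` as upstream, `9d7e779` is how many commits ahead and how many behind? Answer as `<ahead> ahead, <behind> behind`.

0 ahead, 6 behind

Reachable from 9d7e779: {9d7e779, faf17c1}.
Reachable from df72073: {10a7cab, 63a734c, 9d7e779, ae21c18, df72073, f6d48f4, faf17c1, fec9505}.
Only in 9d7e779's history (ahead): {} — 0.
Only in df72073's history (behind): {10a7cab, 63a734c, ae21c18, df72073, f6d48f4, fec9505} — 6.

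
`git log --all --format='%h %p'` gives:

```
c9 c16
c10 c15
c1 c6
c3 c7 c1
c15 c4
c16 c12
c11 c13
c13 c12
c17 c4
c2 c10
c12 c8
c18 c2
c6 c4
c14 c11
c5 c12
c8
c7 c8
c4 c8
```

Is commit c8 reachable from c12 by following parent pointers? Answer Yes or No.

Ancestors of c12 (commits reachable by following parents): {c12, c8}.
c8 is in that set, so it is an ancestor of c12.

Yes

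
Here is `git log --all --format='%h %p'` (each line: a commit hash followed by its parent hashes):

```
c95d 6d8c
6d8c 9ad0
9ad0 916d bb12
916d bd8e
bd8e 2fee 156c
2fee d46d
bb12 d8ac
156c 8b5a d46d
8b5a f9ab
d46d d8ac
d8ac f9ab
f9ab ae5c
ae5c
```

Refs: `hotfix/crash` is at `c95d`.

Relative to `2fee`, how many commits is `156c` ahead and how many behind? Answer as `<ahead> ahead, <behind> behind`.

2 ahead, 1 behind

Reachable from 156c: {156c, 8b5a, ae5c, d46d, d8ac, f9ab}.
Reachable from 2fee: {2fee, ae5c, d46d, d8ac, f9ab}.
Only in 156c's history (ahead): {156c, 8b5a} — 2.
Only in 2fee's history (behind): {2fee} — 1.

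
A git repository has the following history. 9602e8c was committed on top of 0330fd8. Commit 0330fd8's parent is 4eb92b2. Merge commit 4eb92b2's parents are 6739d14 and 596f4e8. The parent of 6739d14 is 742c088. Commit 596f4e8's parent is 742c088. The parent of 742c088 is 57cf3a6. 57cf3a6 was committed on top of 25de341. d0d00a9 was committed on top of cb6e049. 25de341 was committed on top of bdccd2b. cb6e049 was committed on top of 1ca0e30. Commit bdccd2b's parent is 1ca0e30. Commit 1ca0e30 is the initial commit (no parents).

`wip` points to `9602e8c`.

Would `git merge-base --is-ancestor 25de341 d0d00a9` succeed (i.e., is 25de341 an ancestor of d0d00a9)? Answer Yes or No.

Ancestors of d0d00a9: {1ca0e30, cb6e049, d0d00a9}.
25de341 is not in that set, so it is not an ancestor of d0d00a9.

No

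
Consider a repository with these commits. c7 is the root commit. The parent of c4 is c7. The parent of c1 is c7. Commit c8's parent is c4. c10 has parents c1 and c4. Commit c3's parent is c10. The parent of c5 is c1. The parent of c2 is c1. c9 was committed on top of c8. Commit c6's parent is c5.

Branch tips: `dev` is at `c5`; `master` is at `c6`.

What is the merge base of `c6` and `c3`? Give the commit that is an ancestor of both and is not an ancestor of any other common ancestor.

c1

Ancestors of c6: {c1, c5, c6, c7}.
Ancestors of c3: {c1, c10, c3, c4, c7}.
Common ancestors: {c1, c7}.
Among these, c1 is not an ancestor of any other common ancestor — it is the merge base.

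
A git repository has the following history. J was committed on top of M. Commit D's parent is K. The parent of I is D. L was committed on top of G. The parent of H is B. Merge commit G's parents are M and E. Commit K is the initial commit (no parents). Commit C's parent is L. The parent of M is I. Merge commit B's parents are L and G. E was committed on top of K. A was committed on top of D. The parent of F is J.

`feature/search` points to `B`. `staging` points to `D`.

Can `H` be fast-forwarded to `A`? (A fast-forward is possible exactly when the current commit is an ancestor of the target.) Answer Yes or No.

A fast-forward from H to A is possible iff H is an ancestor of A.
Ancestors of A: {A, D, K}.
H is not among them, so fast-forward is not possible.

No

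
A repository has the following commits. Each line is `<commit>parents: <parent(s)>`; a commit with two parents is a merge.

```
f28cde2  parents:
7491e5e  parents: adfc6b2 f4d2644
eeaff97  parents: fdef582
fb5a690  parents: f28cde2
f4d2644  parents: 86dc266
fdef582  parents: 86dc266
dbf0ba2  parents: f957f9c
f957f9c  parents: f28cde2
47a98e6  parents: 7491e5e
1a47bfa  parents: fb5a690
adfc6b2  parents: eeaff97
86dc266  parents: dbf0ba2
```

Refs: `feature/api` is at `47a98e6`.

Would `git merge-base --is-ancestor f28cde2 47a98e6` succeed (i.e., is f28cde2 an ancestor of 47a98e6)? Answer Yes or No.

Ancestors of 47a98e6 (commits reachable by following parents): {47a98e6, 7491e5e, 86dc266, adfc6b2, dbf0ba2, eeaff97, f28cde2, f4d2644, f957f9c, fdef582}.
f28cde2 is in that set, so it is an ancestor of 47a98e6.

Yes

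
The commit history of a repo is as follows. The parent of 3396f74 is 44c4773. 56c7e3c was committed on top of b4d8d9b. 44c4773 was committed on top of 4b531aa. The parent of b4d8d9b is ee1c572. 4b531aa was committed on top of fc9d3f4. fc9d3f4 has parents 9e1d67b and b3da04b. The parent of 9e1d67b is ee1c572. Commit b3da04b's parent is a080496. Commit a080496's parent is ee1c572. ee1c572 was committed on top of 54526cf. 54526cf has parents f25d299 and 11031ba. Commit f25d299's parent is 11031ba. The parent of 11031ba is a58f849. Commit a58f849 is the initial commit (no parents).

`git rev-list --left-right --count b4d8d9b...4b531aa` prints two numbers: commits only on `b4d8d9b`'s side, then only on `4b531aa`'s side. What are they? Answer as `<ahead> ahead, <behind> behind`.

1 ahead, 5 behind

Reachable from b4d8d9b: {11031ba, 54526cf, a58f849, b4d8d9b, ee1c572, f25d299}.
Reachable from 4b531aa: {11031ba, 4b531aa, 54526cf, 9e1d67b, a080496, a58f849, b3da04b, ee1c572, f25d299, fc9d3f4}.
Only in b4d8d9b's history (ahead): {b4d8d9b} — 1.
Only in 4b531aa's history (behind): {4b531aa, 9e1d67b, a080496, b3da04b, fc9d3f4} — 5.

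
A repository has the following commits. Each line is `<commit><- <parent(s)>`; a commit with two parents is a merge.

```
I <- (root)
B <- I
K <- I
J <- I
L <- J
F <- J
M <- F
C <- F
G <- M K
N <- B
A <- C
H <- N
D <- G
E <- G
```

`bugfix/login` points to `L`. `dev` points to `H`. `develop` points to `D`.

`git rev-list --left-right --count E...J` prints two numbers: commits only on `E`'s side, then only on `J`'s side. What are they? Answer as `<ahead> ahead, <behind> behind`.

Reachable from E: {E, F, G, I, J, K, M}.
Reachable from J: {I, J}.
Only in E's history (ahead): {E, F, G, K, M} — 5.
Only in J's history (behind): {} — 0.

5 ahead, 0 behind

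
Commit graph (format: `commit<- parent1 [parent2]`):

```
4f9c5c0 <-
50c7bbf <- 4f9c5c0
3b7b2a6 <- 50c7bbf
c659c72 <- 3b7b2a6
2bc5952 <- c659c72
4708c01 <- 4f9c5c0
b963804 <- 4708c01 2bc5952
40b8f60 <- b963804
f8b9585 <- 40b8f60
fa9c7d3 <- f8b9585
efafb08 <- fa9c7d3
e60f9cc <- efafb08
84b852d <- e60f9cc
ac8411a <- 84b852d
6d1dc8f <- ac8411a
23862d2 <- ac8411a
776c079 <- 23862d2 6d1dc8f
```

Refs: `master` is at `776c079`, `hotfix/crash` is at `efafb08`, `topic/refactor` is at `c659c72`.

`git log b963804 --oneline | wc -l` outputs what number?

Walking parent pointers from b963804: reachable set = {2bc5952, 3b7b2a6, 4708c01, 4f9c5c0, 50c7bbf, b963804, c659c72}.
That is 7 commits.

7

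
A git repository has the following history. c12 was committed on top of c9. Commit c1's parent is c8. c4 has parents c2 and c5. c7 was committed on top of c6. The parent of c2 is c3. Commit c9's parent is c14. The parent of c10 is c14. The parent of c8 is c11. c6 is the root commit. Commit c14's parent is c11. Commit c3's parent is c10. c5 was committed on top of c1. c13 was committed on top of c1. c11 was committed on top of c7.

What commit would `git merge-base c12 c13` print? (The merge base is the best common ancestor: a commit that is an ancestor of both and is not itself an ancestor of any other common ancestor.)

c11

Ancestors of c12: {c11, c12, c14, c6, c7, c9}.
Ancestors of c13: {c1, c11, c13, c6, c7, c8}.
Common ancestors: {c11, c6, c7}.
Among these, c11 is not an ancestor of any other common ancestor — it is the merge base.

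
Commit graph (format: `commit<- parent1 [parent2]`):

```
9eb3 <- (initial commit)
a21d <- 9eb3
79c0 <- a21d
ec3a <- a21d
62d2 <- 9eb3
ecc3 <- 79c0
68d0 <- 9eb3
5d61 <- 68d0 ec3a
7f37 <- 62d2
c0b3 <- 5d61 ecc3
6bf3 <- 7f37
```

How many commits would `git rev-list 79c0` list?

3

Walking parent pointers from 79c0: reachable set = {79c0, 9eb3, a21d}.
That is 3 commits.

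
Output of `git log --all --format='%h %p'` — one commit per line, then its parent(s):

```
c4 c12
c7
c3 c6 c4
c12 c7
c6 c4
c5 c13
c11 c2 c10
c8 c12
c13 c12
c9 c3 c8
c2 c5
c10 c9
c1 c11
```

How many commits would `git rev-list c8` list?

Walking parent pointers from c8: reachable set = {c12, c7, c8}.
That is 3 commits.

3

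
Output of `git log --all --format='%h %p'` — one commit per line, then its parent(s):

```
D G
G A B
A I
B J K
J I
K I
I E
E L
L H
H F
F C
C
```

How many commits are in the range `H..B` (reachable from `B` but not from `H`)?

Reachable from B: {B, C, E, F, H, I, J, K, L}.
Reachable from H: {C, F, H}.
In B's history but not H's: {B, E, I, J, K, L} — 6 commits.

6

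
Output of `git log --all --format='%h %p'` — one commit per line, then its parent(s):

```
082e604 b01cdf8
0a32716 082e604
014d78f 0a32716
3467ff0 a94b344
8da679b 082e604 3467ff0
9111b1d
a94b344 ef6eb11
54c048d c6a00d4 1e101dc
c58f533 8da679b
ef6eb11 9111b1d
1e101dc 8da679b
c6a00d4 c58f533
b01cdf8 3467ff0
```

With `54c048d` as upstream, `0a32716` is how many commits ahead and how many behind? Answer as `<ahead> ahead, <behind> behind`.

1 ahead, 5 behind

Reachable from 0a32716: {082e604, 0a32716, 3467ff0, 9111b1d, a94b344, b01cdf8, ef6eb11}.
Reachable from 54c048d: {082e604, 1e101dc, 3467ff0, 54c048d, 8da679b, 9111b1d, a94b344, b01cdf8, c58f533, c6a00d4, ef6eb11}.
Only in 0a32716's history (ahead): {0a32716} — 1.
Only in 54c048d's history (behind): {1e101dc, 54c048d, 8da679b, c58f533, c6a00d4} — 5.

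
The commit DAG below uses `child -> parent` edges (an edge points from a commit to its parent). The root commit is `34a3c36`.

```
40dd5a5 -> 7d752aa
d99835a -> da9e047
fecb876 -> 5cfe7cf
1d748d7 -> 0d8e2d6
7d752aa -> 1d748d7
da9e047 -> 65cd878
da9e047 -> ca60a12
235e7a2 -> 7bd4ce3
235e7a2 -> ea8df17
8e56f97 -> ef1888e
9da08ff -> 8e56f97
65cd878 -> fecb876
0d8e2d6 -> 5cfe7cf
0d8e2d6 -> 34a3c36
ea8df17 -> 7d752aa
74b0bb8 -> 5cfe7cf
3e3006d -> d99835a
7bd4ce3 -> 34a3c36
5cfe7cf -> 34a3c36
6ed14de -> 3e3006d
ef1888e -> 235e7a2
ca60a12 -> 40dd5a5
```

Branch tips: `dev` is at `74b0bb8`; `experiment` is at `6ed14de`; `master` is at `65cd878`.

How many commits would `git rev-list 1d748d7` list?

4

Walking parent pointers from 1d748d7: reachable set = {0d8e2d6, 1d748d7, 34a3c36, 5cfe7cf}.
That is 4 commits.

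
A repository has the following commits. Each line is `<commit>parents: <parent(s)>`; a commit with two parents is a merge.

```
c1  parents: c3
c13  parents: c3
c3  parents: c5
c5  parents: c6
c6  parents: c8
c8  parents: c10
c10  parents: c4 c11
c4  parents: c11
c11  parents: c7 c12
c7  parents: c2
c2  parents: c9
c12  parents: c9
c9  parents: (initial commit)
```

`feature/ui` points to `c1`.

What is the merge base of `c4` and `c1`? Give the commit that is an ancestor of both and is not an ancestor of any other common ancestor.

Ancestors of c4: {c11, c12, c2, c4, c7, c9}.
Ancestors of c1: {c1, c10, c11, c12, c2, c3, c4, c5, c6, c7, c8, c9}.
Common ancestors: {c11, c12, c2, c4, c7, c9}.
Among these, c4 is not an ancestor of any other common ancestor — it is the merge base.

c4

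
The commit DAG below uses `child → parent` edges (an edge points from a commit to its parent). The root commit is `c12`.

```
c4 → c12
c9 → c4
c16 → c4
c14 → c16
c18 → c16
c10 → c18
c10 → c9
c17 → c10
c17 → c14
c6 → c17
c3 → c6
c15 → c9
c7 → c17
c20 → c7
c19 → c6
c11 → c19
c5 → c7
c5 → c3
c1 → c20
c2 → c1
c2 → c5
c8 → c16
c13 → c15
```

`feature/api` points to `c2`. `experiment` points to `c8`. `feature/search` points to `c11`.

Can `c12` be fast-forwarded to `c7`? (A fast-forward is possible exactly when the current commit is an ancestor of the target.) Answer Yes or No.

A fast-forward from c12 to c7 is possible iff c12 is an ancestor of c7.
Ancestors of c7: {c10, c12, c14, c16, c17, c18, c4, c7, c9}.
c12 is among them, so fast-forward is possible.

Yes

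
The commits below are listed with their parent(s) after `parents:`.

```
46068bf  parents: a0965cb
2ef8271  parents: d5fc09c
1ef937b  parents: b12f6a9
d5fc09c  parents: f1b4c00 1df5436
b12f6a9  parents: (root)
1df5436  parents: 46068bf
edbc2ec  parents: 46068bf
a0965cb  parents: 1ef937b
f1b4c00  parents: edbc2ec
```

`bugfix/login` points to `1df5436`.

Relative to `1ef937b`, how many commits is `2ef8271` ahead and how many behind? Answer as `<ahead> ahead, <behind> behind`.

7 ahead, 0 behind

Reachable from 2ef8271: {1df5436, 1ef937b, 2ef8271, 46068bf, a0965cb, b12f6a9, d5fc09c, edbc2ec, f1b4c00}.
Reachable from 1ef937b: {1ef937b, b12f6a9}.
Only in 2ef8271's history (ahead): {1df5436, 2ef8271, 46068bf, a0965cb, d5fc09c, edbc2ec, f1b4c00} — 7.
Only in 1ef937b's history (behind): {} — 0.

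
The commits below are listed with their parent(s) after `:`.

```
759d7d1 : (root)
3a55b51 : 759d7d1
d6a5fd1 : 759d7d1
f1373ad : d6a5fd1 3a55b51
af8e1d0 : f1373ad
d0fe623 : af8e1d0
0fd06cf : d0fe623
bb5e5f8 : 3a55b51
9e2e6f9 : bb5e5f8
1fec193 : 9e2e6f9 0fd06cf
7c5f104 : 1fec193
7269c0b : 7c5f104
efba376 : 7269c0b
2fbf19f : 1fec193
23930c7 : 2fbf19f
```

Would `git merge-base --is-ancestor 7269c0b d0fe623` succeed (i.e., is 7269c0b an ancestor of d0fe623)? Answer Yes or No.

Ancestors of d0fe623: {3a55b51, 759d7d1, af8e1d0, d0fe623, d6a5fd1, f1373ad}.
7269c0b is not in that set, so it is not an ancestor of d0fe623.

No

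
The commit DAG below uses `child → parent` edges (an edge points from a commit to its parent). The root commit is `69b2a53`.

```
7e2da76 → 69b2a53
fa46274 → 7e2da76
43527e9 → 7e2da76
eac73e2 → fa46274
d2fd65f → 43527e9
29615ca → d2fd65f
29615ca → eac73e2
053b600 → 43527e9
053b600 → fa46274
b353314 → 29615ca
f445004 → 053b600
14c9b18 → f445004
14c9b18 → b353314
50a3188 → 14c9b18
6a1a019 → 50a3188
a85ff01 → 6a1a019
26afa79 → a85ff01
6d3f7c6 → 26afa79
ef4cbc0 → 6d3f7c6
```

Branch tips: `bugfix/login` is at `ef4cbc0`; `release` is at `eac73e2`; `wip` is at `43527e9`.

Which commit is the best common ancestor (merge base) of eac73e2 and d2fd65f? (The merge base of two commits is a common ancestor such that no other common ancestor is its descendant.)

Ancestors of eac73e2: {69b2a53, 7e2da76, eac73e2, fa46274}.
Ancestors of d2fd65f: {43527e9, 69b2a53, 7e2da76, d2fd65f}.
Common ancestors: {69b2a53, 7e2da76}.
Among these, 7e2da76 is not an ancestor of any other common ancestor — it is the merge base.

7e2da76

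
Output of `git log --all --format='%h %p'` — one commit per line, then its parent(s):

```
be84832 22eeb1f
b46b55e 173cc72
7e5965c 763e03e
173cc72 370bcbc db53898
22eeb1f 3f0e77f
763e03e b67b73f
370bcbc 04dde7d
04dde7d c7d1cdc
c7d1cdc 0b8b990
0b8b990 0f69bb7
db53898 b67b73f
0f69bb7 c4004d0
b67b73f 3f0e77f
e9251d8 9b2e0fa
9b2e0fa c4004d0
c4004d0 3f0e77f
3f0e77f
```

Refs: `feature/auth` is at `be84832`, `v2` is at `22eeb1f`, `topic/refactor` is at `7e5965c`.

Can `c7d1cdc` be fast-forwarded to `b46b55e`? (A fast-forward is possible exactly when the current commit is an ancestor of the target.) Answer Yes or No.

Yes

A fast-forward from c7d1cdc to b46b55e is possible iff c7d1cdc is an ancestor of b46b55e.
Ancestors of b46b55e: {04dde7d, 0b8b990, 0f69bb7, 173cc72, 370bcbc, 3f0e77f, b46b55e, b67b73f, c4004d0, c7d1cdc, db53898}.
c7d1cdc is among them, so fast-forward is possible.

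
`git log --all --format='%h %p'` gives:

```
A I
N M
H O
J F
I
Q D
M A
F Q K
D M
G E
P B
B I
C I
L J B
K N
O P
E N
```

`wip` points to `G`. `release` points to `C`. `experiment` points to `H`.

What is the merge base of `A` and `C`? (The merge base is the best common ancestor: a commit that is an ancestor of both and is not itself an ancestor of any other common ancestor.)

Ancestors of A: {A, I}.
Ancestors of C: {C, I}.
Common ancestors: {I}.
The only common ancestor is I, so it is the merge base.

I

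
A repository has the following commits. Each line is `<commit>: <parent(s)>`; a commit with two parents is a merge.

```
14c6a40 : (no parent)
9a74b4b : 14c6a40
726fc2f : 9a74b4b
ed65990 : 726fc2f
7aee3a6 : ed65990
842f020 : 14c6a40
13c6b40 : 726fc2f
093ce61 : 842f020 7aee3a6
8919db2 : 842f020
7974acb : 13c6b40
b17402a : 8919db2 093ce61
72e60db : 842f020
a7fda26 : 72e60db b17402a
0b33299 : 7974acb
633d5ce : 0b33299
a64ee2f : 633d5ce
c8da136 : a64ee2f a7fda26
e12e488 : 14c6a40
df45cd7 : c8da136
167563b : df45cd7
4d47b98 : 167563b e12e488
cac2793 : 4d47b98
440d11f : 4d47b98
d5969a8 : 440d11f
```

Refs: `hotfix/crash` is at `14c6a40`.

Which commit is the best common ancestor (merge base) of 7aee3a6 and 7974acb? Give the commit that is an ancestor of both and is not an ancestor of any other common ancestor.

Ancestors of 7aee3a6: {14c6a40, 726fc2f, 7aee3a6, 9a74b4b, ed65990}.
Ancestors of 7974acb: {13c6b40, 14c6a40, 726fc2f, 7974acb, 9a74b4b}.
Common ancestors: {14c6a40, 726fc2f, 9a74b4b}.
Among these, 726fc2f is not an ancestor of any other common ancestor — it is the merge base.

726fc2f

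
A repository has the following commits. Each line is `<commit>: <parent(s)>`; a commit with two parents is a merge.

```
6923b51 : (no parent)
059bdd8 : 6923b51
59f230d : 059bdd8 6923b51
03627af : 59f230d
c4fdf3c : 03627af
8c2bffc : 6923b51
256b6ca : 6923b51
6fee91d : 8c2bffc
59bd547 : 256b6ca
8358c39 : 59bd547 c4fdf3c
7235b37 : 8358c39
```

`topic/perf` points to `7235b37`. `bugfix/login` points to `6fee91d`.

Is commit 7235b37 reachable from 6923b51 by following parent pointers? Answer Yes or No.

Ancestors of 6923b51: {6923b51}.
7235b37 is not in that set, so it is not an ancestor of 6923b51.

No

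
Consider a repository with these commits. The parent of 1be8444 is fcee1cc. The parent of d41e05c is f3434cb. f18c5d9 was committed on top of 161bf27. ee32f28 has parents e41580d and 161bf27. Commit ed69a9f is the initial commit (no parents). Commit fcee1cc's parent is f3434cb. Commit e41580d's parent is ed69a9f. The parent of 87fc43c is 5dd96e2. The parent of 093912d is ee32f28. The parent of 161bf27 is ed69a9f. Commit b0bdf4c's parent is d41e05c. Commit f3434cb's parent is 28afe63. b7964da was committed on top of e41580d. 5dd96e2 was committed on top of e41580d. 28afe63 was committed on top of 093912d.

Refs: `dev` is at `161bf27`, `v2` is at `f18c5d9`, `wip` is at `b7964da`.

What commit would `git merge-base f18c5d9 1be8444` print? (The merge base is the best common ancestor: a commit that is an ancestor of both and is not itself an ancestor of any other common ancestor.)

Ancestors of f18c5d9: {161bf27, ed69a9f, f18c5d9}.
Ancestors of 1be8444: {093912d, 161bf27, 1be8444, 28afe63, e41580d, ed69a9f, ee32f28, f3434cb, fcee1cc}.
Common ancestors: {161bf27, ed69a9f}.
Among these, 161bf27 is not an ancestor of any other common ancestor — it is the merge base.

161bf27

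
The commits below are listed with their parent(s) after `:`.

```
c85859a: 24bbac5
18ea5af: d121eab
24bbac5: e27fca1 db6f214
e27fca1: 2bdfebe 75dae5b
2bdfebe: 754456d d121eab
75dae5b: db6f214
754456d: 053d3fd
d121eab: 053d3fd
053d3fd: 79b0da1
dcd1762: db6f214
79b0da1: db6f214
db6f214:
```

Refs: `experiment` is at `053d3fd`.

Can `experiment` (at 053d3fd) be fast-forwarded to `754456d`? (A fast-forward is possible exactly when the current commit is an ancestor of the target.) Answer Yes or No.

Yes

A fast-forward from 053d3fd to 754456d is possible iff 053d3fd is an ancestor of 754456d.
Ancestors of 754456d: {053d3fd, 754456d, 79b0da1, db6f214}.
053d3fd is among them, so fast-forward is possible.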